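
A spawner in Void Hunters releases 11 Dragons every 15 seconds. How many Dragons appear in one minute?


Spawns per minute = count * (60 / interval)
= 11 * (60 / 15)
= 11 * 4.0
= 44.0

44.0 per minute


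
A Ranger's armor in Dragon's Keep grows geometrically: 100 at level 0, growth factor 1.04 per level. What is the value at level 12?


value = base * growth^level
= 100 * 1.04^12
= 100 * 1.601032
= 160.10

160.10 armor


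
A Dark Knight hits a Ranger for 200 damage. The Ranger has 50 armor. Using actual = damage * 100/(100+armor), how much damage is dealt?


actual = 200 * 100 / (100 + 50)
= 200 * 100 / 150
= 20000 / 150
= 133.33

133.33 damage


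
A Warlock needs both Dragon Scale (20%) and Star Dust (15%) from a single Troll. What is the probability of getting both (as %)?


For independent events, P(both) = P(A) * P(B)
= 20% * 15%
= 300 / 100 %
= 3.0%

3.0%


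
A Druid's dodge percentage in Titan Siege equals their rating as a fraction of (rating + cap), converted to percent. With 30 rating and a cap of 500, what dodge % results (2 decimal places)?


dodge% = 30 / (30 + 500) * 100
= 30 / 530 * 100
= 0.056604 * 100
= 5.66%

5.66%


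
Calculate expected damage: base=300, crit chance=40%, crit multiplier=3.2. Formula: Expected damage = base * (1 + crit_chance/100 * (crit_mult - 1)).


E[dmg] = base * (1 + crit_chance * (crit_mult - 1))
cc as decimal = 40/100 = 0.4
cm - 1 = 3.2 - 1 = 2.2
Bonus factor = 0.4 * 2.2 = 0.88
Total multiplier = 1 + 0.88 = 1.88
Expected damage = 300 * 1.88 = 564.00

564.00 damage


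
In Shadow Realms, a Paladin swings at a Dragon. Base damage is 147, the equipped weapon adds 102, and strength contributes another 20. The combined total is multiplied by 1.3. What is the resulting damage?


Sum base + weapon + str = 147 + 102 + 20 = 269
Multiply by 1.3:
269 * 1.3 = 349.7

349.7 damage


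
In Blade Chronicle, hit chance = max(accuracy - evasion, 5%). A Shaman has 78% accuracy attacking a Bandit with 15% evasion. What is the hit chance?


accuracy - evasion = 78 - 15 = 63
Apply floor: max(63, 5) = 63
Hit chance = 63%

63%


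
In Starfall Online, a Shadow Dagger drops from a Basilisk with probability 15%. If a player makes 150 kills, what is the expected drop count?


Expected drops = kills * (drop_rate / 100)
= 150 * (15 / 100)
= 150 * 0.15
= 22.5

22.5 drops


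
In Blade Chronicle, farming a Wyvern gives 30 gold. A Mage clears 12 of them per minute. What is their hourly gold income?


Gold per minute = 30 * 12 = 360
Gold per hour = 360 * 60 = 21600

21600 gold/hour


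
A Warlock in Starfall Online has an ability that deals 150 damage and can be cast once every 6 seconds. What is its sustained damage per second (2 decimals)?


DPS = damage / cooldown
= 150 / 6
= 25.00

25.00 DPS


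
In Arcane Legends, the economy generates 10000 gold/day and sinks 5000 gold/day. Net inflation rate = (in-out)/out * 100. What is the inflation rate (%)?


Net gold = 10000 - 5000 = 5000
Inflation rate = net / sunk * 100 = 5000 / 5000 * 100
= 1.0 * 100
= 100.00%

100.00%


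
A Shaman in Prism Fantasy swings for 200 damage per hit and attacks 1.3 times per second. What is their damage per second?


DPS = damage * attack_speed
= 200 * 1.3
= 260.0

260.0 DPS


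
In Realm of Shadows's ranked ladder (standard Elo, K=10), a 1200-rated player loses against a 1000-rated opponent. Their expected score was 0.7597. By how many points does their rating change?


Elo update: delta = K * (S - Ea), where S = 0 (loses)
S - Ea = 0 - 0.7597 = -0.7597
Rating change = 10 * -0.7597
= -7.60

-7.60 rating points


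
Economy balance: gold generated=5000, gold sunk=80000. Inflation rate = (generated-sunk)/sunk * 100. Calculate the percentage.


Net gold = 5000 - 80000 = -75000
Inflation rate = net / sunk * 100 = -75000 / 80000 * 100
= -0.9375 * 100
= -93.75%

-93.75%


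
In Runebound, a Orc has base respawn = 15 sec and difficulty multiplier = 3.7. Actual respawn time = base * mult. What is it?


Respawn time = base * multiplier
= 15 * 3.7
= 55.5 seconds

55.5 seconds


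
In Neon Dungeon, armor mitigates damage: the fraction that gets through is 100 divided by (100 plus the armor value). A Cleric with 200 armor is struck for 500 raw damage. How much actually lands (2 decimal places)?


actual = 500 * 100 / (100 + 200)
= 500 * 100 / 300
= 50000 / 300
= 166.67

166.67 damage


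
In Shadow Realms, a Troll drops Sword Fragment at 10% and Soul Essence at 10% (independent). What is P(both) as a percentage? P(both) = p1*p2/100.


For independent events, P(both) = P(A) * P(B)
= 10% * 10%
= 100 / 100 %
= 1.0%

1.0%


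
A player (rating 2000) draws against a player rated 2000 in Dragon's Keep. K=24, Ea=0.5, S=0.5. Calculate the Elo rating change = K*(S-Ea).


Elo update: delta = K * (S - Ea), where S = 0.5 (draws)
S - Ea = 0.5 - 0.5 = 0.0
Rating change = 24 * 0.0
= 0.00

0.00 rating points


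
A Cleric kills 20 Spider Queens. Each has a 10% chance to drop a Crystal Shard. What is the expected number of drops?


Expected drops = kills * (drop_rate / 100)
= 20 * (10 / 100)
= 20 * 0.1
= 2.0

2.0 drops


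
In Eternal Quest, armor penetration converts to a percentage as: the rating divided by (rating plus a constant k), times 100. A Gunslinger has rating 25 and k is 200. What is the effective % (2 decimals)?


effective% = rating / (rating + k) * 100
= 25 / (25 + 200) * 100
= 25 / 225 * 100
= 0.111111 * 100
= 11.11%

11.11%


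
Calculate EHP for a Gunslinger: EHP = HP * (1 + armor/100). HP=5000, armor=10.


EHP = 5000 * (1 + 10/100)
= 5000 * (1 + 0.1)
= 5000 * 1.1
= 5500.0

5500.0 EHP


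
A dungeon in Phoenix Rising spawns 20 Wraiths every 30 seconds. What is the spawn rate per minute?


Spawns per minute = count * (60 / interval)
= 20 * (60 / 30)
= 20 * 2.0
= 40.0

40.0 per minute


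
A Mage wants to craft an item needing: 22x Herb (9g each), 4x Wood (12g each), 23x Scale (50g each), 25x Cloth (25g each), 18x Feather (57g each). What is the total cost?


Cost breakdown:
  Herb: 22 * 9 = 198
  Wood: 4 * 12 = 48
  Scale: 23 * 50 = 1150
  Cloth: 25 * 25 = 625
  Feather: 18 * 57 = 1026
Total = 198 + 48 + 1150 + 625 + 1026 = 3047

3047 gold


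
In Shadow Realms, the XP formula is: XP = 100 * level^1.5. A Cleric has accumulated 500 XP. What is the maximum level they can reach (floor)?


XP = 100 * level^1.5, so level = (XP / 100)^(1/1.5)
= (500 / 100)^(1/1.5)
= 5.0^0.6667
= 2.924
Floor: level = 2

level 2


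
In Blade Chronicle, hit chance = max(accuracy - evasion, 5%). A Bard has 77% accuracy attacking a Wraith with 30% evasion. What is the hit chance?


accuracy - evasion = 77 - 30 = 47
Apply floor: max(47, 5) = 47
Hit chance = 47%

47%


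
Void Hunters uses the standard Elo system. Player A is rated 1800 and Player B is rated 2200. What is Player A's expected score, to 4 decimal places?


Elo expected score: Ea = 1/(1 + 10^((Rb-Ra)/400))
Rb - Ra = 2200 - 1800 = 400
(Rb-Ra)/400 = 400/400 = 1.0
10^1.0 = 10.0
Ea = 1/(1 + 10.0) = 1/11.0 = 0.0909

0.0909


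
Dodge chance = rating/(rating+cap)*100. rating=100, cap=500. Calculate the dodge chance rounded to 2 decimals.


dodge% = 100 / (100 + 500) * 100
= 100 / 600 * 100
= 0.166667 * 100
= 16.67%

16.67%


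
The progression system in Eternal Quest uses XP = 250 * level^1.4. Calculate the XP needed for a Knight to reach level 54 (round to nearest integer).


XP = 250 * level^1.4
Substitute level = 54:
XP = 250 * 54^1.4
= 250 * 266.2878
= 66572

66572 XP


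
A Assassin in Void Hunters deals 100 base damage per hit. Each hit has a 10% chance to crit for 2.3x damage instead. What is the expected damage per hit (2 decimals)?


E[dmg] = base * (1 + crit_chance * (crit_mult - 1))
cc as decimal = 10/100 = 0.1
cm - 1 = 2.3 - 1 = 1.3
Bonus factor = 0.1 * 1.3 = 0.13
Total multiplier = 1 + 0.13 = 1.13
Expected damage = 100 * 1.13 = 113.00

113.00 damage


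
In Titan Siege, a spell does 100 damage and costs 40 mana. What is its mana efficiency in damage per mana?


Efficiency = damage / mana
= 100 / 40
= 2.50

2.50 dmg/mana


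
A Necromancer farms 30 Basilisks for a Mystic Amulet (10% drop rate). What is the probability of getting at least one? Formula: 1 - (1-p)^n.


P(at least one) = 1 - P(none) = 1 - (1-p)^n
p = 10/100 = 0.1
1 - p = 0.9
(1 - p)^30 = 0.9^30 = 0.042391
P(at least one) = 1 - 0.042391 = 0.9576

0.9576


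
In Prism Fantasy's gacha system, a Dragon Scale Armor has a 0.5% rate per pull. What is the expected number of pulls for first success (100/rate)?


Expected pulls for a geometric distribution = 1/p = 100 / rate%
= 100 / 0.5
= 200.0

200.0 pulls


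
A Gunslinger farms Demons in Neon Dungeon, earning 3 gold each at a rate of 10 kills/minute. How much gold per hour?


Gold per minute = 3 * 10 = 30
Gold per hour = 30 * 60 = 1800

1800 gold/hour


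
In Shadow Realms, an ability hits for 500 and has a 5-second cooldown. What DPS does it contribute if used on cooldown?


DPS = damage / cooldown
= 500 / 5
= 100.00

100.00 DPS


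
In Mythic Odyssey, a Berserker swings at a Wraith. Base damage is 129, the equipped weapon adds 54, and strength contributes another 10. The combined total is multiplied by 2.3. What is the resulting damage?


Sum base + weapon + str = 129 + 54 + 10 = 193
Multiply by 2.3:
193 * 2.3 = 443.9

443.9 damage


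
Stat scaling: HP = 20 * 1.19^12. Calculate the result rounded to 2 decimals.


value = base * growth^level
= 20 * 1.19^12
= 20 * 8.064242
= 161.28

161.28 HP


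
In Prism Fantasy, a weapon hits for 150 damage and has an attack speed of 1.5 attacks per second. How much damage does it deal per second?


DPS = damage * attack_speed
= 150 * 1.5
= 225.0

225.0 DPS


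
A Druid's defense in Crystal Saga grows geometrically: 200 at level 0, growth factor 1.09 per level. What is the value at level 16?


value = base * growth^level
= 200 * 1.09^16
= 200 * 3.970306
= 794.06

794.06 defense


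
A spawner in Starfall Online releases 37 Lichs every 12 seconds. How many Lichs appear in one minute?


Spawns per minute = count * (60 / interval)
= 37 * (60 / 12)
= 37 * 5.0
= 185.0

185.0 per minute


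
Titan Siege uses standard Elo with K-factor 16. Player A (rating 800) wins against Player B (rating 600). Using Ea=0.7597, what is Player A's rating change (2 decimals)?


Elo update: delta = K * (S - Ea), where S = 1 (wins)
S - Ea = 1 - 0.7597 = 0.2403
Rating change = 16 * 0.2403
= 3.84

3.84 rating points


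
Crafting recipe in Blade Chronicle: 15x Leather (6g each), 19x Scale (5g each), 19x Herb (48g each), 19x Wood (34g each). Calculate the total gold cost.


Cost breakdown:
  Leather: 15 * 6 = 90
  Scale: 19 * 5 = 95
  Herb: 19 * 48 = 912
  Wood: 19 * 34 = 646
Total = 90 + 95 + 912 + 646 = 1743

1743 gold


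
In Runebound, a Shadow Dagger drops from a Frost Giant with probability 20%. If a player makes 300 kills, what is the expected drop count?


Expected drops = kills * (drop_rate / 100)
= 300 * (20 / 100)
= 300 * 0.2
= 60.0

60.0 drops


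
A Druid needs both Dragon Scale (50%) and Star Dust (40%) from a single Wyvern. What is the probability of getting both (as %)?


For independent events, P(both) = P(A) * P(B)
= 50% * 40%
= 2000 / 100 %
= 20.0%

20.0%


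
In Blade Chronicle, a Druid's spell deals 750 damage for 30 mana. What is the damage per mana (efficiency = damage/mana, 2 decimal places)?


Efficiency = damage / mana
= 750 / 30
= 25.00

25.00 dmg/mana


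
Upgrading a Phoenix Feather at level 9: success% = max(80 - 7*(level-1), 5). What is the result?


raw_rate = 80 - 7 * (9 - 1)
= 80 - 7 * 8
= 80 - 56
= 24
Apply floor: max(24, 5) = 24%

24%


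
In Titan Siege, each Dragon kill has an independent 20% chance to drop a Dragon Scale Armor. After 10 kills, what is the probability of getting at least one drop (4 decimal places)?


P(at least one) = 1 - P(none) = 1 - (1-p)^n
p = 20/100 = 0.2
1 - p = 0.8
(1 - p)^10 = 0.8^10 = 0.107374
P(at least one) = 1 - 0.107374 = 0.8926

0.8926


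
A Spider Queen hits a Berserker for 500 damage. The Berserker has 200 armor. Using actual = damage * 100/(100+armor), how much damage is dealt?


actual = 500 * 100 / (100 + 200)
= 500 * 100 / 300
= 50000 / 300
= 166.67

166.67 damage


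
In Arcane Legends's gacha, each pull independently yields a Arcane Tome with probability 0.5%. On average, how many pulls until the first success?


Expected pulls for a geometric distribution = 1/p = 100 / rate%
= 100 / 0.5
= 200.0

200.0 pulls


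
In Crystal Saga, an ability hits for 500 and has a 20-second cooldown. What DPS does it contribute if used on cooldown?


DPS = damage / cooldown
= 500 / 20
= 25.00

25.00 DPS


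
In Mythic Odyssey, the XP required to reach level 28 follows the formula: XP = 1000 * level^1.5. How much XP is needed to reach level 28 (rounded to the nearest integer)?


XP = 1000 * level^1.5
Substitute level = 28:
XP = 1000 * 28^1.5
= 1000 * 148.1621
= 148162

148162 XP


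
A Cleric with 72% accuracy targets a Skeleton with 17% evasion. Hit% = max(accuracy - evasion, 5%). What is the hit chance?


accuracy - evasion = 72 - 17 = 55
Apply floor: max(55, 5) = 55
Hit chance = 55%

55%


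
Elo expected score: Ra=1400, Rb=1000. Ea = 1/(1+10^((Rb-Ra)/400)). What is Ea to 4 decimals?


Elo expected score: Ea = 1/(1 + 10^((Rb-Ra)/400))
Rb - Ra = 1000 - 1400 = -400
(Rb-Ra)/400 = -400/400 = -1.0
10^-1.0 = 0.1
Ea = 1/(1 + 0.1) = 1/1.1 = 0.9091

0.9091


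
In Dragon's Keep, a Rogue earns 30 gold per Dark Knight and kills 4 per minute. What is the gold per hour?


Gold per minute = 30 * 4 = 120
Gold per hour = 120 * 60 = 7200

7200 gold/hour


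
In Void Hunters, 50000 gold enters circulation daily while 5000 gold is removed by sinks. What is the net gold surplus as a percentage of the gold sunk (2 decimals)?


Net gold = 50000 - 5000 = 45000
Inflation rate = net / sunk * 100 = 45000 / 5000 * 100
= 9.0 * 100
= 900.00%

900.00%


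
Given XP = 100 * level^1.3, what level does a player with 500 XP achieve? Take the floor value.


XP = 100 * level^1.3, so level = (XP / 100)^(1/1.3)
= (500 / 100)^(1/1.3)
= 5.0^0.7692
= 3.4488
Floor: level = 3

level 3


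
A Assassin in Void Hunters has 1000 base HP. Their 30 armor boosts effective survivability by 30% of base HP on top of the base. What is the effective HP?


EHP = 1000 * (1 + 30/100)
= 1000 * (1 + 0.3)
= 1000 * 1.3
= 1300.0

1300.0 EHP


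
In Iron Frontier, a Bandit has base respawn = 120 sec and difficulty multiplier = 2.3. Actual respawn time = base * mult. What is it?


Respawn time = base * multiplier
= 120 * 2.3
= 276.0 seconds

276.0 seconds


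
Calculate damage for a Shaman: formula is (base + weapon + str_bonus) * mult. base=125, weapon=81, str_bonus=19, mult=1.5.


Sum base + weapon + str = 125 + 81 + 19 = 225
Multiply by 1.5:
225 * 1.5 = 337.5

337.5 damage


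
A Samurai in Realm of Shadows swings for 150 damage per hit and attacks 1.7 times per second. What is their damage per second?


DPS = damage * attack_speed
= 150 * 1.7
= 255.0

255.0 DPS


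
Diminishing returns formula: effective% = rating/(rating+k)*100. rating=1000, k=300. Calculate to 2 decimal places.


effective% = rating / (rating + k) * 100
= 1000 / (1000 + 300) * 100
= 1000 / 1300 * 100
= 0.769231 * 100
= 76.92%

76.92%


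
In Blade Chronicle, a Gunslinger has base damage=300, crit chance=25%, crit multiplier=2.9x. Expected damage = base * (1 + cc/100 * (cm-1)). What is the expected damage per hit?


E[dmg] = base * (1 + crit_chance * (crit_mult - 1))
cc as decimal = 25/100 = 0.25
cm - 1 = 2.9 - 1 = 1.9
Bonus factor = 0.25 * 1.9 = 0.475
Total multiplier = 1 + 0.475 = 1.475
Expected damage = 300 * 1.475 = 442.50

442.50 damage


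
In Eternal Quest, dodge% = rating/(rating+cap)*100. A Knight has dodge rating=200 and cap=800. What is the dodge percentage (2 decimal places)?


dodge% = 200 / (200 + 800) * 100
= 200 / 1000 * 100
= 0.2 * 100
= 20.00%

20.00%


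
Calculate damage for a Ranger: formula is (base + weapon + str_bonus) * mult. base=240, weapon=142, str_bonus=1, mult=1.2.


Sum base + weapon + str = 240 + 142 + 1 = 383
Multiply by 1.2:
383 * 1.2 = 459.6

459.6 damage


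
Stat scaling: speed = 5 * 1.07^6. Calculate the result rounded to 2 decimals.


value = base * growth^level
= 5 * 1.07^6
= 5 * 1.50073
= 7.50

7.50 speed


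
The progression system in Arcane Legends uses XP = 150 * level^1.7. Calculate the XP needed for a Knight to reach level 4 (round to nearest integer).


XP = 150 * level^1.7
Substitute level = 4:
XP = 150 * 4^1.7
= 150 * 10.5561
= 1583

1583 XP


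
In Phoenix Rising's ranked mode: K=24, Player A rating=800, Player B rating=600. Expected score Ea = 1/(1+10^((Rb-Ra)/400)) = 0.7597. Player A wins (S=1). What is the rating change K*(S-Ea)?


Elo update: delta = K * (S - Ea), where S = 1 (wins)
S - Ea = 1 - 0.7597 = 0.2403
Rating change = 24 * 0.2403
= 5.77

5.77 rating points


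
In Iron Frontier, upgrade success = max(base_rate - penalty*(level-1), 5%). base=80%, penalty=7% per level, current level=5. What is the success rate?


raw_rate = 80 - 7 * (5 - 1)
= 80 - 7 * 4
= 80 - 28
= 52
Apply floor: max(52, 5) = 52%

52%


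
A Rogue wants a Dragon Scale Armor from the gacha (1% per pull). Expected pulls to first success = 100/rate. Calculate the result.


Expected pulls for a geometric distribution = 1/p = 100 / rate%
= 100 / 1
= 100.0

100.0 pulls


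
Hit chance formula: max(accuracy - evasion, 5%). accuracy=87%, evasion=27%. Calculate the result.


accuracy - evasion = 87 - 27 = 60
Apply floor: max(60, 5) = 60
Hit chance = 60%

60%


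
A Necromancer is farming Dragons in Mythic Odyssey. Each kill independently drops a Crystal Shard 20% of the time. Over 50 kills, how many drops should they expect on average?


Expected drops = kills * (drop_rate / 100)
= 50 * (20 / 100)
= 50 * 0.2
= 10.0

10.0 drops


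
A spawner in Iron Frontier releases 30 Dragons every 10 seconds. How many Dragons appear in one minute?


Spawns per minute = count * (60 / interval)
= 30 * (60 / 10)
= 30 * 6.0
= 180.0

180.0 per minute


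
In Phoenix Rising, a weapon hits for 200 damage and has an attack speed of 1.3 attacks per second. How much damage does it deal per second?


DPS = damage * attack_speed
= 200 * 1.3
= 260.0

260.0 DPS


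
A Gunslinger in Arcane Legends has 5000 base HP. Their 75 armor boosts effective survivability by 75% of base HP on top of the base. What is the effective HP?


EHP = 5000 * (1 + 75/100)
= 5000 * (1 + 0.75)
= 5000 * 1.75
= 8750.0

8750.0 EHP


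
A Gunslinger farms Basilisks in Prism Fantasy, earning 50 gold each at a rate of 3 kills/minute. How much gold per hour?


Gold per minute = 50 * 3 = 150
Gold per hour = 150 * 60 = 9000

9000 gold/hour


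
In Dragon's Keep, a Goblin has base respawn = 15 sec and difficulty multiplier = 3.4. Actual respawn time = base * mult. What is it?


Respawn time = base * multiplier
= 15 * 3.4
= 51.0 seconds

51.0 seconds


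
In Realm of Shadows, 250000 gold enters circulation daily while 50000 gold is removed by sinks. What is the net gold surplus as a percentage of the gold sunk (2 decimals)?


Net gold = 250000 - 50000 = 200000
Inflation rate = net / sunk * 100 = 200000 / 50000 * 100
= 4.0 * 100
= 400.00%

400.00%


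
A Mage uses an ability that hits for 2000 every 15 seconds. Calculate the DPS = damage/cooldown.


DPS = damage / cooldown
= 2000 / 15
= 133.33

133.33 DPS


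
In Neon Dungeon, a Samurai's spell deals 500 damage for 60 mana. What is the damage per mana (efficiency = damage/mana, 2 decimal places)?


Efficiency = damage / mana
= 500 / 60
= 8.33

8.33 dmg/mana


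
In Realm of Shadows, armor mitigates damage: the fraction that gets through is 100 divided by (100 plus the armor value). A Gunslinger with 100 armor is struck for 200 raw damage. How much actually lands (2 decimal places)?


actual = 200 * 100 / (100 + 100)
= 200 * 100 / 200
= 20000 / 200
= 100.00

100.00 damage


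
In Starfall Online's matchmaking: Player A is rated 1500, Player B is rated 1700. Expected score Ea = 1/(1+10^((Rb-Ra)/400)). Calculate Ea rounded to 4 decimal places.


Elo expected score: Ea = 1/(1 + 10^((Rb-Ra)/400))
Rb - Ra = 1700 - 1500 = 200
(Rb-Ra)/400 = 200/400 = 0.5
10^0.5 = 3.162278
Ea = 1/(1 + 3.162278) = 1/4.162278 = 0.2403

0.2403


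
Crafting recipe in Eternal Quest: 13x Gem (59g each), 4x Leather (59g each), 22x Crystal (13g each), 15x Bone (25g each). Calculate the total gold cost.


Cost breakdown:
  Gem: 13 * 59 = 767
  Leather: 4 * 59 = 236
  Crystal: 22 * 13 = 286
  Bone: 15 * 25 = 375
Total = 767 + 236 + 286 + 375 = 1664

1664 gold


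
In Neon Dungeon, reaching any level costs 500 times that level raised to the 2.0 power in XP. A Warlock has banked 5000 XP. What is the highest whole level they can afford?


XP = 500 * level^2.0, so level = (XP / 500)^(1/2.0)
= (5000 / 500)^(1/2.0)
= 10.0^0.5
= 3.1623
Floor: level = 3

level 3


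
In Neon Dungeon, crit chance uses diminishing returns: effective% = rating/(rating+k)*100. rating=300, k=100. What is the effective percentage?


effective% = rating / (rating + k) * 100
= 300 / (300 + 100) * 100
= 300 / 400 * 100
= 0.75 * 100
= 75.00%

75.00%


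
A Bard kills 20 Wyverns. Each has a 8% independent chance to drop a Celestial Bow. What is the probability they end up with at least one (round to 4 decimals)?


P(at least one) = 1 - P(none) = 1 - (1-p)^n
p = 8/100 = 0.08
1 - p = 0.92
(1 - p)^20 = 0.92^20 = 0.188693
P(at least one) = 1 - 0.188693 = 0.8113

0.8113


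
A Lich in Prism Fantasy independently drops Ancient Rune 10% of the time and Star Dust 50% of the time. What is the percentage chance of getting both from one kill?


For independent events, P(both) = P(A) * P(B)
= 10% * 50%
= 500 / 100 %
= 5.0%

5.0%


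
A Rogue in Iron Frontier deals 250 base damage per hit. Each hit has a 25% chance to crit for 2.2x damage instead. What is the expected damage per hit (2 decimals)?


E[dmg] = base * (1 + crit_chance * (crit_mult - 1))
cc as decimal = 25/100 = 0.25
cm - 1 = 2.2 - 1 = 1.2
Bonus factor = 0.25 * 1.2 = 0.3
Total multiplier = 1 + 0.3 = 1.3
Expected damage = 250 * 1.3 = 325.00

325.00 damage


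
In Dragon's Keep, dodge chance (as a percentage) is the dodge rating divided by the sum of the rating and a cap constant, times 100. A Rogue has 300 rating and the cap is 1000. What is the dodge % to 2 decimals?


dodge% = 300 / (300 + 1000) * 100
= 300 / 1300 * 100
= 0.230769 * 100
= 23.08%

23.08%


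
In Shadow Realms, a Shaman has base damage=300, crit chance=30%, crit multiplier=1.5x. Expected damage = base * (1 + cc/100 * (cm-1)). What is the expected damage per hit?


E[dmg] = base * (1 + crit_chance * (crit_mult - 1))
cc as decimal = 30/100 = 0.3
cm - 1 = 1.5 - 1 = 0.5
Bonus factor = 0.3 * 0.5 = 0.15
Total multiplier = 1 + 0.15 = 1.15
Expected damage = 300 * 1.15 = 345.00

345.00 damage


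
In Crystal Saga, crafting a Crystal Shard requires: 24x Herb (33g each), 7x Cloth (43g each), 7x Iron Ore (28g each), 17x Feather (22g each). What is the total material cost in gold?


Cost breakdown:
  Herb: 24 * 33 = 792
  Cloth: 7 * 43 = 301
  Iron Ore: 7 * 28 = 196
  Feather: 17 * 22 = 374
Total = 792 + 301 + 196 + 374 = 1663

1663 gold


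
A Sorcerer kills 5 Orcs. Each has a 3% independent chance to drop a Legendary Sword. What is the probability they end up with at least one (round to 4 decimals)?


P(at least one) = 1 - P(none) = 1 - (1-p)^n
p = 3/100 = 0.03
1 - p = 0.97
(1 - p)^5 = 0.97^5 = 0.858734
P(at least one) = 1 - 0.858734 = 0.1413

0.1413


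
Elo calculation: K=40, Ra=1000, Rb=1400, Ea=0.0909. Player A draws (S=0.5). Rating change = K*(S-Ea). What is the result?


Elo update: delta = K * (S - Ea), where S = 0.5 (draws)
S - Ea = 0.5 - 0.0909 = 0.4091
Rating change = 40 * 0.4091
= 16.36

16.36 rating points


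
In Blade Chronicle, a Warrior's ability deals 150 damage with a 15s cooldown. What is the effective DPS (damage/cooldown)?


DPS = damage / cooldown
= 150 / 15
= 10.00

10.00 DPS


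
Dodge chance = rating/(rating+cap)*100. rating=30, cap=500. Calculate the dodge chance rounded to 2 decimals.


dodge% = 30 / (30 + 500) * 100
= 30 / 530 * 100
= 0.056604 * 100
= 5.66%

5.66%


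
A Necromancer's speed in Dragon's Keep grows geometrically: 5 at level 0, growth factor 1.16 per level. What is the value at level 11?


value = base * growth^level
= 5 * 1.16^11
= 5 * 5.117265
= 25.59

25.59 speed


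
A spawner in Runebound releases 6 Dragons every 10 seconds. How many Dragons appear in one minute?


Spawns per minute = count * (60 / interval)
= 6 * (60 / 10)
= 6 * 6.0
= 36.0

36.0 per minute


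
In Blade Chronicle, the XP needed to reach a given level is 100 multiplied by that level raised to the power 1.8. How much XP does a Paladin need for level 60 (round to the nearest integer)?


XP = 100 * level^1.8
Substitute level = 60:
XP = 100 * 60^1.8
= 100 * 1587.3484
= 158735

158735 XP


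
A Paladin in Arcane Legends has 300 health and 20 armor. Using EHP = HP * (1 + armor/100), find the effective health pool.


EHP = 300 * (1 + 20/100)
= 300 * (1 + 0.2)
= 300 * 1.2
= 360.0

360.0 EHP


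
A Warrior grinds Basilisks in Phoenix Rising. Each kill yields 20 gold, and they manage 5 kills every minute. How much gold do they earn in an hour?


Gold per minute = 20 * 5 = 100
Gold per hour = 100 * 60 = 6000

6000 gold/hour


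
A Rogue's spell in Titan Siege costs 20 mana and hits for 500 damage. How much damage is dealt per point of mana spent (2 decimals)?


Efficiency = damage / mana
= 500 / 20
= 25.00

25.00 dmg/mana


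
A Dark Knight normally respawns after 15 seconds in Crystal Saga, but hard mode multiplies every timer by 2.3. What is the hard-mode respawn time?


Respawn time = base * multiplier
= 15 * 2.3
= 34.5 seconds

34.5 seconds


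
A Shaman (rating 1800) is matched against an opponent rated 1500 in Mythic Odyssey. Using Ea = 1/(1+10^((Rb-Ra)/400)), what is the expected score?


Elo expected score: Ea = 1/(1 + 10^((Rb-Ra)/400))
Rb - Ra = 1500 - 1800 = -300
(Rb-Ra)/400 = -300/400 = -0.75
10^-0.75 = 0.177828
Ea = 1/(1 + 0.177828) = 1/1.177828 = 0.8490

0.8490


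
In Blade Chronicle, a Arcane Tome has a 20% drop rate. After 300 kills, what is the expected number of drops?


Expected drops = kills * (drop_rate / 100)
= 300 * (20 / 100)
= 300 * 0.2
= 60.0

60.0 drops


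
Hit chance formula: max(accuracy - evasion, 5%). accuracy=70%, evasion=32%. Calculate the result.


accuracy - evasion = 70 - 32 = 38
Apply floor: max(38, 5) = 38
Hit chance = 38%

38%


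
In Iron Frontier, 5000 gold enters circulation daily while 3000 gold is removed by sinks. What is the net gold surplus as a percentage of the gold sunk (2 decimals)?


Net gold = 5000 - 3000 = 2000
Inflation rate = net / sunk * 100 = 2000 / 3000 * 100
= 0.666667 * 100
= 66.67%

66.67%


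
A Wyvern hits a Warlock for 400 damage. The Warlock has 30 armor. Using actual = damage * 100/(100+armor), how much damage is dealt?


actual = 400 * 100 / (100 + 30)
= 400 * 100 / 130
= 40000 / 130
= 307.69

307.69 damage


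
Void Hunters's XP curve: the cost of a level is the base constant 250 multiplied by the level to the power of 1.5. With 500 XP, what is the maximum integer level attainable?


XP = 250 * level^1.5, so level = (XP / 250)^(1/1.5)
= (500 / 250)^(1/1.5)
= 2.0^0.6667
= 1.5874
Floor: level = 1

level 1


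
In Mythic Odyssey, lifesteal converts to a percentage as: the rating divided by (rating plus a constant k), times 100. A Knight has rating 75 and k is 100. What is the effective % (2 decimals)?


effective% = rating / (rating + k) * 100
= 75 / (75 + 100) * 100
= 75 / 175 * 100
= 0.428571 * 100
= 42.86%

42.86%


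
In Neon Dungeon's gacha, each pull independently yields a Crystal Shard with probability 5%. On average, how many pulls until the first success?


Expected pulls for a geometric distribution = 1/p = 100 / rate%
= 100 / 5
= 20.0

20.0 pulls


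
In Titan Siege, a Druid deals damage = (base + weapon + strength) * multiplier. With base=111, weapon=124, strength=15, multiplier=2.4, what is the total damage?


Sum base + weapon + str = 111 + 124 + 15 = 250
Multiply by 2.4:
250 * 2.4 = 600.0

600.0 damage


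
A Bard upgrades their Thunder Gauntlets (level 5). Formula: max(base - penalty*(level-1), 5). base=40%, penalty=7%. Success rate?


raw_rate = 40 - 7 * (5 - 1)
= 40 - 7 * 4
= 40 - 28
= 12
Apply floor: max(12, 5) = 12%

12%


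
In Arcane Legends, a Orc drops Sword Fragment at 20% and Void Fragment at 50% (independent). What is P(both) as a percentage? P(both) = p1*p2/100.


For independent events, P(both) = P(A) * P(B)
= 20% * 50%
= 1000 / 100 %
= 10.0%

10.0%


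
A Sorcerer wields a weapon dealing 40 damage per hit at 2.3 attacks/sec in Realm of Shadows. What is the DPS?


DPS = damage * attack_speed
= 40 * 2.3
= 92.0

92.0 DPS


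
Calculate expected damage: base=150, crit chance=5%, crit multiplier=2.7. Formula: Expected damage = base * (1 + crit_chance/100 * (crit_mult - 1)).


E[dmg] = base * (1 + crit_chance * (crit_mult - 1))
cc as decimal = 5/100 = 0.05
cm - 1 = 2.7 - 1 = 1.7
Bonus factor = 0.05 * 1.7 = 0.085
Total multiplier = 1 + 0.085 = 1.085
Expected damage = 150 * 1.085 = 162.75

162.75 damage


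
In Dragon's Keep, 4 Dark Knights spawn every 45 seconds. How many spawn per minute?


Spawns per minute = count * (60 / interval)
= 4 * (60 / 45)
= 4 * 1.3333
= 5.33

5.33 per minute


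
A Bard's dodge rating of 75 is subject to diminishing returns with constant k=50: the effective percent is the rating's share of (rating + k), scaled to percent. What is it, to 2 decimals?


effective% = rating / (rating + k) * 100
= 75 / (75 + 50) * 100
= 75 / 125 * 100
= 0.6 * 100
= 60.00%

60.00%


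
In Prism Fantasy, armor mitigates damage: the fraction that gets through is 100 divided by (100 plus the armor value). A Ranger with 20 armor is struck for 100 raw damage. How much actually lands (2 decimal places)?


actual = 100 * 100 / (100 + 20)
= 100 * 100 / 120
= 10000 / 120
= 83.33

83.33 damage


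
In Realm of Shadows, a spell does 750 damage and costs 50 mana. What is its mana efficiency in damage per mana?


Efficiency = damage / mana
= 750 / 50
= 15.00

15.00 dmg/mana


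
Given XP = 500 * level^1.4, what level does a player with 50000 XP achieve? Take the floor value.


XP = 500 * level^1.4, so level = (XP / 500)^(1/1.4)
= (50000 / 500)^(1/1.4)
= 100.0^0.7143
= 26.827
Floor: level = 26

level 26


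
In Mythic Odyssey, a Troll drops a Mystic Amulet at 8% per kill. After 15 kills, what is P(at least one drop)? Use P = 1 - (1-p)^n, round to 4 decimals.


P(at least one) = 1 - P(none) = 1 - (1-p)^n
p = 8/100 = 0.08
1 - p = 0.92
(1 - p)^15 = 0.92^15 = 0.286297
P(at least one) = 1 - 0.286297 = 0.7137

0.7137


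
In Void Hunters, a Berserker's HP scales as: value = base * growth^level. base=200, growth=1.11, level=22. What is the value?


value = base * growth^level
= 200 * 1.11^22
= 200 * 9.933574
= 1986.71

1986.71 HP


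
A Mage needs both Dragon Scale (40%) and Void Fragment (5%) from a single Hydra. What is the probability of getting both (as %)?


For independent events, P(both) = P(A) * P(B)
= 40% * 5%
= 200 / 100 %
= 2.0%

2.0%


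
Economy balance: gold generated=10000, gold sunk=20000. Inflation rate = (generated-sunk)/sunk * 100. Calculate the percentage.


Net gold = 10000 - 20000 = -10000
Inflation rate = net / sunk * 100 = -10000 / 20000 * 100
= -0.5 * 100
= -50.00%

-50.00%


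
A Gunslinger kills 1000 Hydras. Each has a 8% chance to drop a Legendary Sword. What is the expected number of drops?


Expected drops = kills * (drop_rate / 100)
= 1000 * (8 / 100)
= 1000 * 0.08
= 80.0

80.0 drops


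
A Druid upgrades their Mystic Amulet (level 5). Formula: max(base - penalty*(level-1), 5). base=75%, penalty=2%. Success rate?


raw_rate = 75 - 2 * (5 - 1)
= 75 - 2 * 4
= 75 - 8
= 67
Apply floor: max(67, 5) = 67%

67%


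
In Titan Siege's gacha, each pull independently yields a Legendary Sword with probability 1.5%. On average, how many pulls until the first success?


Expected pulls for a geometric distribution = 1/p = 100 / rate%
= 100 / 1.5
= 66.67

66.67 pulls


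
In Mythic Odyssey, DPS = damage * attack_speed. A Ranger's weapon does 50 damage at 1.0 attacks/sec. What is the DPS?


DPS = damage * attack_speed
= 50 * 1.0
= 50.0

50.0 DPS


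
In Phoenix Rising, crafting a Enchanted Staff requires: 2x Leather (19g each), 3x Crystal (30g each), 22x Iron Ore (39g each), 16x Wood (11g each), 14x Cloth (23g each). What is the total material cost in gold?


Cost breakdown:
  Leather: 2 * 19 = 38
  Crystal: 3 * 30 = 90
  Iron Ore: 22 * 39 = 858
  Wood: 16 * 11 = 176
  Cloth: 14 * 23 = 322
Total = 38 + 90 + 858 + 176 + 322 = 1484

1484 gold


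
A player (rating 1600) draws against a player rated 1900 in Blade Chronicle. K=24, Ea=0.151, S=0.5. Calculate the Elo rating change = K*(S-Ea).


Elo update: delta = K * (S - Ea), where S = 0.5 (draws)
S - Ea = 0.5 - 0.151 = 0.349
Rating change = 24 * 0.349
= 8.38

8.38 rating points


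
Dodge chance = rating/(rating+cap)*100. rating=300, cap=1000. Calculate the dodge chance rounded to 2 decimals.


dodge% = 300 / (300 + 1000) * 100
= 300 / 1300 * 100
= 0.230769 * 100
= 23.08%

23.08%


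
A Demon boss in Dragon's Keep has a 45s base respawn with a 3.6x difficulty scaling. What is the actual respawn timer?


Respawn time = base * multiplier
= 45 * 3.6
= 162.0 seconds

162.0 seconds


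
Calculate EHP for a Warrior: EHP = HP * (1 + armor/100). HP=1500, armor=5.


EHP = 1500 * (1 + 5/100)
= 1500 * (1 + 0.05)
= 1500 * 1.05
= 1575.0

1575.0 EHP


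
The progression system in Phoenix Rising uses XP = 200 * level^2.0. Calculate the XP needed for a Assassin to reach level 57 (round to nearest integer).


XP = 200 * level^2.0
Substitute level = 57:
XP = 200 * 57^2.0
= 200 * 3249.0
= 649800

649800 XP


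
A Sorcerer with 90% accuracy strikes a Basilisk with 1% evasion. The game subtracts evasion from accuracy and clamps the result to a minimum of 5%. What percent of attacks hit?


accuracy - evasion = 90 - 1 = 89
Apply floor: max(89, 5) = 89
Hit chance = 89%

89%


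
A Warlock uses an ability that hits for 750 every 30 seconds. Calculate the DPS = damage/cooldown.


DPS = damage / cooldown
= 750 / 30
= 25.00

25.00 DPS


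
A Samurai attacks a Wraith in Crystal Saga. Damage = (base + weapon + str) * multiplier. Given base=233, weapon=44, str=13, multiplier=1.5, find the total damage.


Sum base + weapon + str = 233 + 44 + 13 = 290
Multiply by 1.5:
290 * 1.5 = 435.0

435.0 damage


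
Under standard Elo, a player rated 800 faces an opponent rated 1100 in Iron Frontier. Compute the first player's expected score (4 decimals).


Elo expected score: Ea = 1/(1 + 10^((Rb-Ra)/400))
Rb - Ra = 1100 - 800 = 300
(Rb-Ra)/400 = 300/400 = 0.75
10^0.75 = 5.623413
Ea = 1/(1 + 5.623413) = 1/6.623413 = 0.1510

0.1510


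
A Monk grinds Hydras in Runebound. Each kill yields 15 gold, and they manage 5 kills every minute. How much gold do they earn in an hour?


Gold per minute = 15 * 5 = 75
Gold per hour = 75 * 60 = 4500

4500 gold/hour


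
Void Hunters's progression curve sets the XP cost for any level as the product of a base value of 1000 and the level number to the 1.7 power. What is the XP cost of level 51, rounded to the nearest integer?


XP = 1000 * level^1.7
Substitute level = 51:
XP = 1000 * 51^1.7
= 1000 * 799.5936
= 799594

799594 XP


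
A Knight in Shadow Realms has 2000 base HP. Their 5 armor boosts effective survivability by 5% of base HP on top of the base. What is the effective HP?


EHP = 2000 * (1 + 5/100)
= 2000 * (1 + 0.05)
= 2000 * 1.05
= 2100.0

2100.0 EHP


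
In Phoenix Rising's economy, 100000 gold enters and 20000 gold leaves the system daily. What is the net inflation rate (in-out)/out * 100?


Net gold = 100000 - 20000 = 80000
Inflation rate = net / sunk * 100 = 80000 / 20000 * 100
= 4.0 * 100
= 400.00%

400.00%


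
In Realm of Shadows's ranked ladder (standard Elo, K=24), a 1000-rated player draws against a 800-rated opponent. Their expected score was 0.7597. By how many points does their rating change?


Elo update: delta = K * (S - Ea), where S = 0.5 (draws)
S - Ea = 0.5 - 0.7597 = -0.2597
Rating change = 24 * -0.2597
= -6.23

-6.23 rating points


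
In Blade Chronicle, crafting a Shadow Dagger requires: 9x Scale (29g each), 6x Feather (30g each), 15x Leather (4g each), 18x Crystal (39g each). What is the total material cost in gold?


Cost breakdown:
  Scale: 9 * 29 = 261
  Feather: 6 * 30 = 180
  Leather: 15 * 4 = 60
  Crystal: 18 * 39 = 702
Total = 261 + 180 + 60 + 702 = 1203

1203 gold


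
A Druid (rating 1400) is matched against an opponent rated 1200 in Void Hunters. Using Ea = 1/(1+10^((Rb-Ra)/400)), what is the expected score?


Elo expected score: Ea = 1/(1 + 10^((Rb-Ra)/400))
Rb - Ra = 1200 - 1400 = -200
(Rb-Ra)/400 = -200/400 = -0.5
10^-0.5 = 0.316228
Ea = 1/(1 + 0.316228) = 1/1.316228 = 0.7597

0.7597


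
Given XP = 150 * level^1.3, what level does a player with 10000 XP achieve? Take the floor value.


XP = 150 * level^1.3, so level = (XP / 150)^(1/1.3)
= (10000 / 150)^(1/1.3)
= 66.6667^0.7692
= 25.2934
Floor: level = 25

level 25


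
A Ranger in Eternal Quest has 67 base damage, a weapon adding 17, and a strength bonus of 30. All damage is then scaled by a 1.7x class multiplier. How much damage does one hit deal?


Sum base + weapon + str = 67 + 17 + 30 = 114
Multiply by 1.7:
114 * 1.7 = 193.8

193.8 damage


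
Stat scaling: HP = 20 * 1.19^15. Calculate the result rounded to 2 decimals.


value = base * growth^level
= 20 * 1.19^15
= 20 * 13.58953
= 271.79

271.79 HP


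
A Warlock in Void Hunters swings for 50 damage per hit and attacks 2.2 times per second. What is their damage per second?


DPS = damage * attack_speed
= 50 * 2.2
= 110.0

110.0 DPS


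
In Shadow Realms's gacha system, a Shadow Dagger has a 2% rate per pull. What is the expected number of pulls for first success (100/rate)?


Expected pulls for a geometric distribution = 1/p = 100 / rate%
= 100 / 2
= 50.0

50.0 pulls


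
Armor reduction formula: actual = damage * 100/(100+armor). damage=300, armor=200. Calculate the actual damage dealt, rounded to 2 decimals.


actual = 300 * 100 / (100 + 200)
= 300 * 100 / 300
= 30000 / 300
= 100.00

100.00 damage


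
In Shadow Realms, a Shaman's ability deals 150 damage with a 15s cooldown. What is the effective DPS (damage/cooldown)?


DPS = damage / cooldown
= 150 / 15
= 10.00

10.00 DPS


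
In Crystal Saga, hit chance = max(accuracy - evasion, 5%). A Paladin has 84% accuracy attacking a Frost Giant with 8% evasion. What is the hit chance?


accuracy - evasion = 84 - 8 = 76
Apply floor: max(76, 5) = 76
Hit chance = 76%

76%


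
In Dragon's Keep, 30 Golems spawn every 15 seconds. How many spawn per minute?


Spawns per minute = count * (60 / interval)
= 30 * (60 / 15)
= 30 * 4.0
= 120.0

120.0 per minute


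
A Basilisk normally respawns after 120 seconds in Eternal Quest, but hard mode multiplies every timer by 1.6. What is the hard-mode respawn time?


Respawn time = base * multiplier
= 120 * 1.6
= 192.0 seconds

192.0 seconds


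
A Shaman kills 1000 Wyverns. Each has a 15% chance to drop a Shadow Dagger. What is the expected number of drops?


Expected drops = kills * (drop_rate / 100)
= 1000 * (15 / 100)
= 1000 * 0.15
= 150.0

150.0 drops
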